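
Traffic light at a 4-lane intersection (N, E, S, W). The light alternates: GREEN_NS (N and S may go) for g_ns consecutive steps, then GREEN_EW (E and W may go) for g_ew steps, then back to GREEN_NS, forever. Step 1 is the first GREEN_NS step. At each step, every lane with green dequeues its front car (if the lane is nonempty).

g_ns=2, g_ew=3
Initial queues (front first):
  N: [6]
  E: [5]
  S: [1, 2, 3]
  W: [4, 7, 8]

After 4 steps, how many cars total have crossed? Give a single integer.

Step 1 [NS]: N:car6-GO,E:wait,S:car1-GO,W:wait | queues: N=0 E=1 S=2 W=3
Step 2 [NS]: N:empty,E:wait,S:car2-GO,W:wait | queues: N=0 E=1 S=1 W=3
Step 3 [EW]: N:wait,E:car5-GO,S:wait,W:car4-GO | queues: N=0 E=0 S=1 W=2
Step 4 [EW]: N:wait,E:empty,S:wait,W:car7-GO | queues: N=0 E=0 S=1 W=1
Cars crossed by step 4: 6

Answer: 6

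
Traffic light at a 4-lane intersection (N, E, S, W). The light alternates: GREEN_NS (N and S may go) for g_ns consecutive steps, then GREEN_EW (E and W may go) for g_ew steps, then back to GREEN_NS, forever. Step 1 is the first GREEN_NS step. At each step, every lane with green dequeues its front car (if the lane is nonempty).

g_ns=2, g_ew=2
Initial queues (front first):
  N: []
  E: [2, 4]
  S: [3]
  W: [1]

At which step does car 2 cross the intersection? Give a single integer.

Step 1 [NS]: N:empty,E:wait,S:car3-GO,W:wait | queues: N=0 E=2 S=0 W=1
Step 2 [NS]: N:empty,E:wait,S:empty,W:wait | queues: N=0 E=2 S=0 W=1
Step 3 [EW]: N:wait,E:car2-GO,S:wait,W:car1-GO | queues: N=0 E=1 S=0 W=0
Step 4 [EW]: N:wait,E:car4-GO,S:wait,W:empty | queues: N=0 E=0 S=0 W=0
Car 2 crosses at step 3

3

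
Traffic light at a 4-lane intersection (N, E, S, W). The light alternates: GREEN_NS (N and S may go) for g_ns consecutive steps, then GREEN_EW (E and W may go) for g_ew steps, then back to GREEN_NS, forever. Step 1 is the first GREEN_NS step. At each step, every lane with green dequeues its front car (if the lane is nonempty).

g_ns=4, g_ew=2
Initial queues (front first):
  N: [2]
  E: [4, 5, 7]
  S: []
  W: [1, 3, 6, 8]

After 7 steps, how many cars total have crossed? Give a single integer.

Step 1 [NS]: N:car2-GO,E:wait,S:empty,W:wait | queues: N=0 E=3 S=0 W=4
Step 2 [NS]: N:empty,E:wait,S:empty,W:wait | queues: N=0 E=3 S=0 W=4
Step 3 [NS]: N:empty,E:wait,S:empty,W:wait | queues: N=0 E=3 S=0 W=4
Step 4 [NS]: N:empty,E:wait,S:empty,W:wait | queues: N=0 E=3 S=0 W=4
Step 5 [EW]: N:wait,E:car4-GO,S:wait,W:car1-GO | queues: N=0 E=2 S=0 W=3
Step 6 [EW]: N:wait,E:car5-GO,S:wait,W:car3-GO | queues: N=0 E=1 S=0 W=2
Step 7 [NS]: N:empty,E:wait,S:empty,W:wait | queues: N=0 E=1 S=0 W=2
Cars crossed by step 7: 5

Answer: 5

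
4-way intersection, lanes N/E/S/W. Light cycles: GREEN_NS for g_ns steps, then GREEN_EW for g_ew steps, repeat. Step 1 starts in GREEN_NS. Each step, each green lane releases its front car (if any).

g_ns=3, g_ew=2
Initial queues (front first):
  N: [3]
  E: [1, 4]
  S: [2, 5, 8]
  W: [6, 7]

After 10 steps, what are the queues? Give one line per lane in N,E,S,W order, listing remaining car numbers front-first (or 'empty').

Step 1 [NS]: N:car3-GO,E:wait,S:car2-GO,W:wait | queues: N=0 E=2 S=2 W=2
Step 2 [NS]: N:empty,E:wait,S:car5-GO,W:wait | queues: N=0 E=2 S=1 W=2
Step 3 [NS]: N:empty,E:wait,S:car8-GO,W:wait | queues: N=0 E=2 S=0 W=2
Step 4 [EW]: N:wait,E:car1-GO,S:wait,W:car6-GO | queues: N=0 E=1 S=0 W=1
Step 5 [EW]: N:wait,E:car4-GO,S:wait,W:car7-GO | queues: N=0 E=0 S=0 W=0

N: empty
E: empty
S: empty
W: empty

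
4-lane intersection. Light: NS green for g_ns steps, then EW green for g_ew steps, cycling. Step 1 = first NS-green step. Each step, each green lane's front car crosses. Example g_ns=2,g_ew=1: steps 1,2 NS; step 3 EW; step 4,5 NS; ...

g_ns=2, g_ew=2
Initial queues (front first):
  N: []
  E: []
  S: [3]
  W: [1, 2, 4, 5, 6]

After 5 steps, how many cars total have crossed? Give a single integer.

Answer: 3

Derivation:
Step 1 [NS]: N:empty,E:wait,S:car3-GO,W:wait | queues: N=0 E=0 S=0 W=5
Step 2 [NS]: N:empty,E:wait,S:empty,W:wait | queues: N=0 E=0 S=0 W=5
Step 3 [EW]: N:wait,E:empty,S:wait,W:car1-GO | queues: N=0 E=0 S=0 W=4
Step 4 [EW]: N:wait,E:empty,S:wait,W:car2-GO | queues: N=0 E=0 S=0 W=3
Step 5 [NS]: N:empty,E:wait,S:empty,W:wait | queues: N=0 E=0 S=0 W=3
Cars crossed by step 5: 3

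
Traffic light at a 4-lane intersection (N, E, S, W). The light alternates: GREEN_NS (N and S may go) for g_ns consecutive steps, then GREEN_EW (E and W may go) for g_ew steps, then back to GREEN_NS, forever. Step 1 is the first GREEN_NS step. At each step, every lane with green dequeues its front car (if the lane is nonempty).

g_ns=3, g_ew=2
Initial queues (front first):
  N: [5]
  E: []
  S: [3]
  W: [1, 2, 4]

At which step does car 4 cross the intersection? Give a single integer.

Step 1 [NS]: N:car5-GO,E:wait,S:car3-GO,W:wait | queues: N=0 E=0 S=0 W=3
Step 2 [NS]: N:empty,E:wait,S:empty,W:wait | queues: N=0 E=0 S=0 W=3
Step 3 [NS]: N:empty,E:wait,S:empty,W:wait | queues: N=0 E=0 S=0 W=3
Step 4 [EW]: N:wait,E:empty,S:wait,W:car1-GO | queues: N=0 E=0 S=0 W=2
Step 5 [EW]: N:wait,E:empty,S:wait,W:car2-GO | queues: N=0 E=0 S=0 W=1
Step 6 [NS]: N:empty,E:wait,S:empty,W:wait | queues: N=0 E=0 S=0 W=1
Step 7 [NS]: N:empty,E:wait,S:empty,W:wait | queues: N=0 E=0 S=0 W=1
Step 8 [NS]: N:empty,E:wait,S:empty,W:wait | queues: N=0 E=0 S=0 W=1
Step 9 [EW]: N:wait,E:empty,S:wait,W:car4-GO | queues: N=0 E=0 S=0 W=0
Car 4 crosses at step 9

9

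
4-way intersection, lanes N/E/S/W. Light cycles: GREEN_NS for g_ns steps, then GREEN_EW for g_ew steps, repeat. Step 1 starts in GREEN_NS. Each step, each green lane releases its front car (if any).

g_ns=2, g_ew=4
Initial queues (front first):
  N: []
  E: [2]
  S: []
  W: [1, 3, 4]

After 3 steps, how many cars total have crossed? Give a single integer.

Step 1 [NS]: N:empty,E:wait,S:empty,W:wait | queues: N=0 E=1 S=0 W=3
Step 2 [NS]: N:empty,E:wait,S:empty,W:wait | queues: N=0 E=1 S=0 W=3
Step 3 [EW]: N:wait,E:car2-GO,S:wait,W:car1-GO | queues: N=0 E=0 S=0 W=2
Cars crossed by step 3: 2

Answer: 2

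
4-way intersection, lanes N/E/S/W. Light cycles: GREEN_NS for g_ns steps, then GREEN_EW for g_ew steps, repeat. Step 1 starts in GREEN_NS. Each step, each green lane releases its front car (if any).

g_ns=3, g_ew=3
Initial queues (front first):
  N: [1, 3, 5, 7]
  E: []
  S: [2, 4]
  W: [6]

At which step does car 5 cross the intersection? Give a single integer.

Step 1 [NS]: N:car1-GO,E:wait,S:car2-GO,W:wait | queues: N=3 E=0 S=1 W=1
Step 2 [NS]: N:car3-GO,E:wait,S:car4-GO,W:wait | queues: N=2 E=0 S=0 W=1
Step 3 [NS]: N:car5-GO,E:wait,S:empty,W:wait | queues: N=1 E=0 S=0 W=1
Step 4 [EW]: N:wait,E:empty,S:wait,W:car6-GO | queues: N=1 E=0 S=0 W=0
Step 5 [EW]: N:wait,E:empty,S:wait,W:empty | queues: N=1 E=0 S=0 W=0
Step 6 [EW]: N:wait,E:empty,S:wait,W:empty | queues: N=1 E=0 S=0 W=0
Step 7 [NS]: N:car7-GO,E:wait,S:empty,W:wait | queues: N=0 E=0 S=0 W=0
Car 5 crosses at step 3

3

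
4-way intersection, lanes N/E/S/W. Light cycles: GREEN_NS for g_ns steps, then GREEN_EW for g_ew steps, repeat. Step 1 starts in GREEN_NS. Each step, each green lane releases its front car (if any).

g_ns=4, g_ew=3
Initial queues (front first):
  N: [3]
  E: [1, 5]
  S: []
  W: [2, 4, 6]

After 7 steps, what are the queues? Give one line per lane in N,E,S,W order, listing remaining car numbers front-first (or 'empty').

Step 1 [NS]: N:car3-GO,E:wait,S:empty,W:wait | queues: N=0 E=2 S=0 W=3
Step 2 [NS]: N:empty,E:wait,S:empty,W:wait | queues: N=0 E=2 S=0 W=3
Step 3 [NS]: N:empty,E:wait,S:empty,W:wait | queues: N=0 E=2 S=0 W=3
Step 4 [NS]: N:empty,E:wait,S:empty,W:wait | queues: N=0 E=2 S=0 W=3
Step 5 [EW]: N:wait,E:car1-GO,S:wait,W:car2-GO | queues: N=0 E=1 S=0 W=2
Step 6 [EW]: N:wait,E:car5-GO,S:wait,W:car4-GO | queues: N=0 E=0 S=0 W=1
Step 7 [EW]: N:wait,E:empty,S:wait,W:car6-GO | queues: N=0 E=0 S=0 W=0

N: empty
E: empty
S: empty
W: empty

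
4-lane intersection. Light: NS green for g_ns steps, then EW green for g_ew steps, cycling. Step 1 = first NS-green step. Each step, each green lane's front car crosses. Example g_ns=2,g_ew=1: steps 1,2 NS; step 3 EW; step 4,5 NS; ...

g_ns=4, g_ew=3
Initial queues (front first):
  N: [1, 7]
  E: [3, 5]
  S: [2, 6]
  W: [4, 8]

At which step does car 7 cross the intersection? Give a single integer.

Step 1 [NS]: N:car1-GO,E:wait,S:car2-GO,W:wait | queues: N=1 E=2 S=1 W=2
Step 2 [NS]: N:car7-GO,E:wait,S:car6-GO,W:wait | queues: N=0 E=2 S=0 W=2
Step 3 [NS]: N:empty,E:wait,S:empty,W:wait | queues: N=0 E=2 S=0 W=2
Step 4 [NS]: N:empty,E:wait,S:empty,W:wait | queues: N=0 E=2 S=0 W=2
Step 5 [EW]: N:wait,E:car3-GO,S:wait,W:car4-GO | queues: N=0 E=1 S=0 W=1
Step 6 [EW]: N:wait,E:car5-GO,S:wait,W:car8-GO | queues: N=0 E=0 S=0 W=0
Car 7 crosses at step 2

2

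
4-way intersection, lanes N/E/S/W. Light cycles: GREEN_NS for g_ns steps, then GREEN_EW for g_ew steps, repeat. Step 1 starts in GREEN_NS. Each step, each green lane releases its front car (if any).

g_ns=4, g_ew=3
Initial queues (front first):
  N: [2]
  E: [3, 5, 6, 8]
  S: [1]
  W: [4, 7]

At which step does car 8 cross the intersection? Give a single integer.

Step 1 [NS]: N:car2-GO,E:wait,S:car1-GO,W:wait | queues: N=0 E=4 S=0 W=2
Step 2 [NS]: N:empty,E:wait,S:empty,W:wait | queues: N=0 E=4 S=0 W=2
Step 3 [NS]: N:empty,E:wait,S:empty,W:wait | queues: N=0 E=4 S=0 W=2
Step 4 [NS]: N:empty,E:wait,S:empty,W:wait | queues: N=0 E=4 S=0 W=2
Step 5 [EW]: N:wait,E:car3-GO,S:wait,W:car4-GO | queues: N=0 E=3 S=0 W=1
Step 6 [EW]: N:wait,E:car5-GO,S:wait,W:car7-GO | queues: N=0 E=2 S=0 W=0
Step 7 [EW]: N:wait,E:car6-GO,S:wait,W:empty | queues: N=0 E=1 S=0 W=0
Step 8 [NS]: N:empty,E:wait,S:empty,W:wait | queues: N=0 E=1 S=0 W=0
Step 9 [NS]: N:empty,E:wait,S:empty,W:wait | queues: N=0 E=1 S=0 W=0
Step 10 [NS]: N:empty,E:wait,S:empty,W:wait | queues: N=0 E=1 S=0 W=0
Step 11 [NS]: N:empty,E:wait,S:empty,W:wait | queues: N=0 E=1 S=0 W=0
Step 12 [EW]: N:wait,E:car8-GO,S:wait,W:empty | queues: N=0 E=0 S=0 W=0
Car 8 crosses at step 12

12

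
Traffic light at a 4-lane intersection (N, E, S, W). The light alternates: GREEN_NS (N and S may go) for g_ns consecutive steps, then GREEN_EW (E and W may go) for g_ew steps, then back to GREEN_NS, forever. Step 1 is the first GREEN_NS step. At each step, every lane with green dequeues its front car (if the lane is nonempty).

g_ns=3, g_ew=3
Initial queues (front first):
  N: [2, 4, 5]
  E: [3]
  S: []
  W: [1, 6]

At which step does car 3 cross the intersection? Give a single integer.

Step 1 [NS]: N:car2-GO,E:wait,S:empty,W:wait | queues: N=2 E=1 S=0 W=2
Step 2 [NS]: N:car4-GO,E:wait,S:empty,W:wait | queues: N=1 E=1 S=0 W=2
Step 3 [NS]: N:car5-GO,E:wait,S:empty,W:wait | queues: N=0 E=1 S=0 W=2
Step 4 [EW]: N:wait,E:car3-GO,S:wait,W:car1-GO | queues: N=0 E=0 S=0 W=1
Step 5 [EW]: N:wait,E:empty,S:wait,W:car6-GO | queues: N=0 E=0 S=0 W=0
Car 3 crosses at step 4

4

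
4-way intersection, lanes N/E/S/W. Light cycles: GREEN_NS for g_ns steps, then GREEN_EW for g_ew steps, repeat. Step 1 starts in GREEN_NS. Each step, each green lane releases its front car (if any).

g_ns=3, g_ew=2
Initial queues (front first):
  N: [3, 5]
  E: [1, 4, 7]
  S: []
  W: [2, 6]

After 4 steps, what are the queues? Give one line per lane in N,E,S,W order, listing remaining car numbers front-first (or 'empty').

Step 1 [NS]: N:car3-GO,E:wait,S:empty,W:wait | queues: N=1 E=3 S=0 W=2
Step 2 [NS]: N:car5-GO,E:wait,S:empty,W:wait | queues: N=0 E=3 S=0 W=2
Step 3 [NS]: N:empty,E:wait,S:empty,W:wait | queues: N=0 E=3 S=0 W=2
Step 4 [EW]: N:wait,E:car1-GO,S:wait,W:car2-GO | queues: N=0 E=2 S=0 W=1

N: empty
E: 4 7
S: empty
W: 6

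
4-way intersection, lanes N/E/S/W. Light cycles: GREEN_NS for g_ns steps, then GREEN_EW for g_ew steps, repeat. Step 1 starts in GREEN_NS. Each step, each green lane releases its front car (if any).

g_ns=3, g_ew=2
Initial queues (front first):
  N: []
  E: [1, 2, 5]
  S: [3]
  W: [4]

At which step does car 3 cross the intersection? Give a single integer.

Step 1 [NS]: N:empty,E:wait,S:car3-GO,W:wait | queues: N=0 E=3 S=0 W=1
Step 2 [NS]: N:empty,E:wait,S:empty,W:wait | queues: N=0 E=3 S=0 W=1
Step 3 [NS]: N:empty,E:wait,S:empty,W:wait | queues: N=0 E=3 S=0 W=1
Step 4 [EW]: N:wait,E:car1-GO,S:wait,W:car4-GO | queues: N=0 E=2 S=0 W=0
Step 5 [EW]: N:wait,E:car2-GO,S:wait,W:empty | queues: N=0 E=1 S=0 W=0
Step 6 [NS]: N:empty,E:wait,S:empty,W:wait | queues: N=0 E=1 S=0 W=0
Step 7 [NS]: N:empty,E:wait,S:empty,W:wait | queues: N=0 E=1 S=0 W=0
Step 8 [NS]: N:empty,E:wait,S:empty,W:wait | queues: N=0 E=1 S=0 W=0
Step 9 [EW]: N:wait,E:car5-GO,S:wait,W:empty | queues: N=0 E=0 S=0 W=0
Car 3 crosses at step 1

1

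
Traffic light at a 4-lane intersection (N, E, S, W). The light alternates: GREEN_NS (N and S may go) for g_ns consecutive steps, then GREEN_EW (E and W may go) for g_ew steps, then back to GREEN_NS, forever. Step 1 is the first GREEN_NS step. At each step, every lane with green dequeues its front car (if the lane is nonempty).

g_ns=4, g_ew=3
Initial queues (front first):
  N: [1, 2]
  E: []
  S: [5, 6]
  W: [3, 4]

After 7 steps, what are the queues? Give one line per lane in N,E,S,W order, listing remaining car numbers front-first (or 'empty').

Step 1 [NS]: N:car1-GO,E:wait,S:car5-GO,W:wait | queues: N=1 E=0 S=1 W=2
Step 2 [NS]: N:car2-GO,E:wait,S:car6-GO,W:wait | queues: N=0 E=0 S=0 W=2
Step 3 [NS]: N:empty,E:wait,S:empty,W:wait | queues: N=0 E=0 S=0 W=2
Step 4 [NS]: N:empty,E:wait,S:empty,W:wait | queues: N=0 E=0 S=0 W=2
Step 5 [EW]: N:wait,E:empty,S:wait,W:car3-GO | queues: N=0 E=0 S=0 W=1
Step 6 [EW]: N:wait,E:empty,S:wait,W:car4-GO | queues: N=0 E=0 S=0 W=0

N: empty
E: empty
S: empty
W: empty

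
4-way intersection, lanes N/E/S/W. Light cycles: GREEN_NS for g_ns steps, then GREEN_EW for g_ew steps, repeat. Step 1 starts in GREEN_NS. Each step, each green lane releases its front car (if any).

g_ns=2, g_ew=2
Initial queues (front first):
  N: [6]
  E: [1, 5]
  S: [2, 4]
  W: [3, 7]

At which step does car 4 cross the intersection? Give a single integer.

Step 1 [NS]: N:car6-GO,E:wait,S:car2-GO,W:wait | queues: N=0 E=2 S=1 W=2
Step 2 [NS]: N:empty,E:wait,S:car4-GO,W:wait | queues: N=0 E=2 S=0 W=2
Step 3 [EW]: N:wait,E:car1-GO,S:wait,W:car3-GO | queues: N=0 E=1 S=0 W=1
Step 4 [EW]: N:wait,E:car5-GO,S:wait,W:car7-GO | queues: N=0 E=0 S=0 W=0
Car 4 crosses at step 2

2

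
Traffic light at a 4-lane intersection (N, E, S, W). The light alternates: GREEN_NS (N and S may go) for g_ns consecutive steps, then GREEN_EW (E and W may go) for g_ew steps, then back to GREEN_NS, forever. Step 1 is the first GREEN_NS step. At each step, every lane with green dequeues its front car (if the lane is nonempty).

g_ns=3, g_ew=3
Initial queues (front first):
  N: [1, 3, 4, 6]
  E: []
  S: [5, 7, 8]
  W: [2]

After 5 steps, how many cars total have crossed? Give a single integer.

Answer: 7

Derivation:
Step 1 [NS]: N:car1-GO,E:wait,S:car5-GO,W:wait | queues: N=3 E=0 S=2 W=1
Step 2 [NS]: N:car3-GO,E:wait,S:car7-GO,W:wait | queues: N=2 E=0 S=1 W=1
Step 3 [NS]: N:car4-GO,E:wait,S:car8-GO,W:wait | queues: N=1 E=0 S=0 W=1
Step 4 [EW]: N:wait,E:empty,S:wait,W:car2-GO | queues: N=1 E=0 S=0 W=0
Step 5 [EW]: N:wait,E:empty,S:wait,W:empty | queues: N=1 E=0 S=0 W=0
Cars crossed by step 5: 7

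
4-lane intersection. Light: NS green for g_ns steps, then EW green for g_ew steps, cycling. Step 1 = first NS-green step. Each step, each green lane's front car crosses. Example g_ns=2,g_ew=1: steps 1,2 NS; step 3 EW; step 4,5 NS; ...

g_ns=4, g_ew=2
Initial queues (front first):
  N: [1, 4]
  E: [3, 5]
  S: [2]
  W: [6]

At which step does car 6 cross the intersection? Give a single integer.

Step 1 [NS]: N:car1-GO,E:wait,S:car2-GO,W:wait | queues: N=1 E=2 S=0 W=1
Step 2 [NS]: N:car4-GO,E:wait,S:empty,W:wait | queues: N=0 E=2 S=0 W=1
Step 3 [NS]: N:empty,E:wait,S:empty,W:wait | queues: N=0 E=2 S=0 W=1
Step 4 [NS]: N:empty,E:wait,S:empty,W:wait | queues: N=0 E=2 S=0 W=1
Step 5 [EW]: N:wait,E:car3-GO,S:wait,W:car6-GO | queues: N=0 E=1 S=0 W=0
Step 6 [EW]: N:wait,E:car5-GO,S:wait,W:empty | queues: N=0 E=0 S=0 W=0
Car 6 crosses at step 5

5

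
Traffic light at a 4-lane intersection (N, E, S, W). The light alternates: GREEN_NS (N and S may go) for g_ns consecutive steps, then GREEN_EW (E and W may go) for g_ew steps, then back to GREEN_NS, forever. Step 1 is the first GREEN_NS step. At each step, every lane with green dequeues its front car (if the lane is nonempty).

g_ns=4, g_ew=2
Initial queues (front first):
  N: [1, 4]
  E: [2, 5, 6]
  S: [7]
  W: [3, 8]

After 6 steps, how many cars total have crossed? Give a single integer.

Answer: 7

Derivation:
Step 1 [NS]: N:car1-GO,E:wait,S:car7-GO,W:wait | queues: N=1 E=3 S=0 W=2
Step 2 [NS]: N:car4-GO,E:wait,S:empty,W:wait | queues: N=0 E=3 S=0 W=2
Step 3 [NS]: N:empty,E:wait,S:empty,W:wait | queues: N=0 E=3 S=0 W=2
Step 4 [NS]: N:empty,E:wait,S:empty,W:wait | queues: N=0 E=3 S=0 W=2
Step 5 [EW]: N:wait,E:car2-GO,S:wait,W:car3-GO | queues: N=0 E=2 S=0 W=1
Step 6 [EW]: N:wait,E:car5-GO,S:wait,W:car8-GO | queues: N=0 E=1 S=0 W=0
Cars crossed by step 6: 7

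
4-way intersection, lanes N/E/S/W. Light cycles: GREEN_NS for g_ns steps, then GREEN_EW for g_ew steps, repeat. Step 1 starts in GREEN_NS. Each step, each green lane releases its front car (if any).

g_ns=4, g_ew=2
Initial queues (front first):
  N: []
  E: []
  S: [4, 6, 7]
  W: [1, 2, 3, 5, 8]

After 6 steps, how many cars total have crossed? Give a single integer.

Step 1 [NS]: N:empty,E:wait,S:car4-GO,W:wait | queues: N=0 E=0 S=2 W=5
Step 2 [NS]: N:empty,E:wait,S:car6-GO,W:wait | queues: N=0 E=0 S=1 W=5
Step 3 [NS]: N:empty,E:wait,S:car7-GO,W:wait | queues: N=0 E=0 S=0 W=5
Step 4 [NS]: N:empty,E:wait,S:empty,W:wait | queues: N=0 E=0 S=0 W=5
Step 5 [EW]: N:wait,E:empty,S:wait,W:car1-GO | queues: N=0 E=0 S=0 W=4
Step 6 [EW]: N:wait,E:empty,S:wait,W:car2-GO | queues: N=0 E=0 S=0 W=3
Cars crossed by step 6: 5

Answer: 5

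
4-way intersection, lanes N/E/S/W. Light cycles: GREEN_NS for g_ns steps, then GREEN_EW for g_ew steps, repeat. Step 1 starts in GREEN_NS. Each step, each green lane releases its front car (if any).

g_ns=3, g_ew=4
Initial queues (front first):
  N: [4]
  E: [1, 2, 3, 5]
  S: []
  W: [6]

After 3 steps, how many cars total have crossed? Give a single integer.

Step 1 [NS]: N:car4-GO,E:wait,S:empty,W:wait | queues: N=0 E=4 S=0 W=1
Step 2 [NS]: N:empty,E:wait,S:empty,W:wait | queues: N=0 E=4 S=0 W=1
Step 3 [NS]: N:empty,E:wait,S:empty,W:wait | queues: N=0 E=4 S=0 W=1
Cars crossed by step 3: 1

Answer: 1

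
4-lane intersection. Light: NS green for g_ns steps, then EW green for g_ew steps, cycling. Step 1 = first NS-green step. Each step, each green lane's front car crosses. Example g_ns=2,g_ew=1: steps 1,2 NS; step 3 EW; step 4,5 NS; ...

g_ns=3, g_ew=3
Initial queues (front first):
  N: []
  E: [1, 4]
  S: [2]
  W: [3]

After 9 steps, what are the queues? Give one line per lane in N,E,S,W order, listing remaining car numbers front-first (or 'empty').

Step 1 [NS]: N:empty,E:wait,S:car2-GO,W:wait | queues: N=0 E=2 S=0 W=1
Step 2 [NS]: N:empty,E:wait,S:empty,W:wait | queues: N=0 E=2 S=0 W=1
Step 3 [NS]: N:empty,E:wait,S:empty,W:wait | queues: N=0 E=2 S=0 W=1
Step 4 [EW]: N:wait,E:car1-GO,S:wait,W:car3-GO | queues: N=0 E=1 S=0 W=0
Step 5 [EW]: N:wait,E:car4-GO,S:wait,W:empty | queues: N=0 E=0 S=0 W=0

N: empty
E: empty
S: empty
W: empty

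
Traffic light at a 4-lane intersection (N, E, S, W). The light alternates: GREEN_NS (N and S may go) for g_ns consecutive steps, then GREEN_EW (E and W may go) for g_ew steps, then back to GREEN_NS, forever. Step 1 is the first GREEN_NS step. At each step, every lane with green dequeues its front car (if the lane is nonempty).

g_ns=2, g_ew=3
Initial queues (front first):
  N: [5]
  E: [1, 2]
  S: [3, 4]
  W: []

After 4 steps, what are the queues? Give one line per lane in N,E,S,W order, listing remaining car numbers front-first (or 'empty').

Step 1 [NS]: N:car5-GO,E:wait,S:car3-GO,W:wait | queues: N=0 E=2 S=1 W=0
Step 2 [NS]: N:empty,E:wait,S:car4-GO,W:wait | queues: N=0 E=2 S=0 W=0
Step 3 [EW]: N:wait,E:car1-GO,S:wait,W:empty | queues: N=0 E=1 S=0 W=0
Step 4 [EW]: N:wait,E:car2-GO,S:wait,W:empty | queues: N=0 E=0 S=0 W=0

N: empty
E: empty
S: empty
W: empty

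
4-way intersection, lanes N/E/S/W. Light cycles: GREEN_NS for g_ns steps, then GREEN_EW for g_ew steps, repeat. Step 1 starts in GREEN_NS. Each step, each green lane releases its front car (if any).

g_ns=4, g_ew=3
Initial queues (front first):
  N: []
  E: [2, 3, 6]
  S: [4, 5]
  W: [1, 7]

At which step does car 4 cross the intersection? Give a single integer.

Step 1 [NS]: N:empty,E:wait,S:car4-GO,W:wait | queues: N=0 E=3 S=1 W=2
Step 2 [NS]: N:empty,E:wait,S:car5-GO,W:wait | queues: N=0 E=3 S=0 W=2
Step 3 [NS]: N:empty,E:wait,S:empty,W:wait | queues: N=0 E=3 S=0 W=2
Step 4 [NS]: N:empty,E:wait,S:empty,W:wait | queues: N=0 E=3 S=0 W=2
Step 5 [EW]: N:wait,E:car2-GO,S:wait,W:car1-GO | queues: N=0 E=2 S=0 W=1
Step 6 [EW]: N:wait,E:car3-GO,S:wait,W:car7-GO | queues: N=0 E=1 S=0 W=0
Step 7 [EW]: N:wait,E:car6-GO,S:wait,W:empty | queues: N=0 E=0 S=0 W=0
Car 4 crosses at step 1

1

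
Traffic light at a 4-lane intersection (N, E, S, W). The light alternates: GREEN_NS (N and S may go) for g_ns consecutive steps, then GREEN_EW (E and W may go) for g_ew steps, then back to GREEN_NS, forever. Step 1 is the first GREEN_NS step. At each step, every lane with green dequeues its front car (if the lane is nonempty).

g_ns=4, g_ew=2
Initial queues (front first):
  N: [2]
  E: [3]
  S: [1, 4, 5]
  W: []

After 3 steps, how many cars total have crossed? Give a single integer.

Answer: 4

Derivation:
Step 1 [NS]: N:car2-GO,E:wait,S:car1-GO,W:wait | queues: N=0 E=1 S=2 W=0
Step 2 [NS]: N:empty,E:wait,S:car4-GO,W:wait | queues: N=0 E=1 S=1 W=0
Step 3 [NS]: N:empty,E:wait,S:car5-GO,W:wait | queues: N=0 E=1 S=0 W=0
Cars crossed by step 3: 4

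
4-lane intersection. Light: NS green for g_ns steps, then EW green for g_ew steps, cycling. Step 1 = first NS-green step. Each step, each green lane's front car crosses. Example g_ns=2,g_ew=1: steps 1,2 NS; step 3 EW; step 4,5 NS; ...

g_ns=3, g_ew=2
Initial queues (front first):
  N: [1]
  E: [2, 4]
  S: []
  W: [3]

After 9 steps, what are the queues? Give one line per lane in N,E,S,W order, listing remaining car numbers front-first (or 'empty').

Step 1 [NS]: N:car1-GO,E:wait,S:empty,W:wait | queues: N=0 E=2 S=0 W=1
Step 2 [NS]: N:empty,E:wait,S:empty,W:wait | queues: N=0 E=2 S=0 W=1
Step 3 [NS]: N:empty,E:wait,S:empty,W:wait | queues: N=0 E=2 S=0 W=1
Step 4 [EW]: N:wait,E:car2-GO,S:wait,W:car3-GO | queues: N=0 E=1 S=0 W=0
Step 5 [EW]: N:wait,E:car4-GO,S:wait,W:empty | queues: N=0 E=0 S=0 W=0

N: empty
E: empty
S: empty
W: empty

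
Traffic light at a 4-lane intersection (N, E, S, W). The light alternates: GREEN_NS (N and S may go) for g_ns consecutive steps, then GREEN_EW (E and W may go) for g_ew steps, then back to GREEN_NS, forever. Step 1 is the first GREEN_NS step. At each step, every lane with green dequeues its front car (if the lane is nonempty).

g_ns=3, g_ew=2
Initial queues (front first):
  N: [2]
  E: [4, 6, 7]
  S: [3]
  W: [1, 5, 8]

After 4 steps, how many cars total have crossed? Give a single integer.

Step 1 [NS]: N:car2-GO,E:wait,S:car3-GO,W:wait | queues: N=0 E=3 S=0 W=3
Step 2 [NS]: N:empty,E:wait,S:empty,W:wait | queues: N=0 E=3 S=0 W=3
Step 3 [NS]: N:empty,E:wait,S:empty,W:wait | queues: N=0 E=3 S=0 W=3
Step 4 [EW]: N:wait,E:car4-GO,S:wait,W:car1-GO | queues: N=0 E=2 S=0 W=2
Cars crossed by step 4: 4

Answer: 4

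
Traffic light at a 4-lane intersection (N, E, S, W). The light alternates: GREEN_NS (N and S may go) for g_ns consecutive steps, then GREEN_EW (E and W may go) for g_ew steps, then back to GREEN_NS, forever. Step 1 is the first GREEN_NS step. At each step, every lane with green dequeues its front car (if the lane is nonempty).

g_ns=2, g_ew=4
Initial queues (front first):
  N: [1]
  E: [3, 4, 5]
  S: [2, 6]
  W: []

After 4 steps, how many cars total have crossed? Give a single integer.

Answer: 5

Derivation:
Step 1 [NS]: N:car1-GO,E:wait,S:car2-GO,W:wait | queues: N=0 E=3 S=1 W=0
Step 2 [NS]: N:empty,E:wait,S:car6-GO,W:wait | queues: N=0 E=3 S=0 W=0
Step 3 [EW]: N:wait,E:car3-GO,S:wait,W:empty | queues: N=0 E=2 S=0 W=0
Step 4 [EW]: N:wait,E:car4-GO,S:wait,W:empty | queues: N=0 E=1 S=0 W=0
Cars crossed by step 4: 5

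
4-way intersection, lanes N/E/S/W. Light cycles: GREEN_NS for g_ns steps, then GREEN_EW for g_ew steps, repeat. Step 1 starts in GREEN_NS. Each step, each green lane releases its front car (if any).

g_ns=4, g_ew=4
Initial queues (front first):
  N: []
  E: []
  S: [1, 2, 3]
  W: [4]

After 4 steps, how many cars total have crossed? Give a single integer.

Answer: 3

Derivation:
Step 1 [NS]: N:empty,E:wait,S:car1-GO,W:wait | queues: N=0 E=0 S=2 W=1
Step 2 [NS]: N:empty,E:wait,S:car2-GO,W:wait | queues: N=0 E=0 S=1 W=1
Step 3 [NS]: N:empty,E:wait,S:car3-GO,W:wait | queues: N=0 E=0 S=0 W=1
Step 4 [NS]: N:empty,E:wait,S:empty,W:wait | queues: N=0 E=0 S=0 W=1
Cars crossed by step 4: 3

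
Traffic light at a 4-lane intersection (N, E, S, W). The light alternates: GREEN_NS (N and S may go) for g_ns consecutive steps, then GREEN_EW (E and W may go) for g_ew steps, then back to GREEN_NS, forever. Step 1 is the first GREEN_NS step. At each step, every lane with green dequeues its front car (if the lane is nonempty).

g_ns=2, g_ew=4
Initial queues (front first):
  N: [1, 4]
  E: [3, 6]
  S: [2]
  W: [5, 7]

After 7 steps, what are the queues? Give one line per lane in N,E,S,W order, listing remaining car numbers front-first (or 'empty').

Step 1 [NS]: N:car1-GO,E:wait,S:car2-GO,W:wait | queues: N=1 E=2 S=0 W=2
Step 2 [NS]: N:car4-GO,E:wait,S:empty,W:wait | queues: N=0 E=2 S=0 W=2
Step 3 [EW]: N:wait,E:car3-GO,S:wait,W:car5-GO | queues: N=0 E=1 S=0 W=1
Step 4 [EW]: N:wait,E:car6-GO,S:wait,W:car7-GO | queues: N=0 E=0 S=0 W=0

N: empty
E: empty
S: empty
W: empty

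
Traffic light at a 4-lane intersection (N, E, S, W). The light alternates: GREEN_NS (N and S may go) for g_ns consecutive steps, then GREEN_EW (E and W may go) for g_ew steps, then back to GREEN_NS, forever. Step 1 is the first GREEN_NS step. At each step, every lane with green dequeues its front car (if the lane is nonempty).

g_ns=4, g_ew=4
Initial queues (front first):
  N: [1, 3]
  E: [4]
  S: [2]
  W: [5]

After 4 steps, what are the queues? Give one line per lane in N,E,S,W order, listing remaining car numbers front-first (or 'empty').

Step 1 [NS]: N:car1-GO,E:wait,S:car2-GO,W:wait | queues: N=1 E=1 S=0 W=1
Step 2 [NS]: N:car3-GO,E:wait,S:empty,W:wait | queues: N=0 E=1 S=0 W=1
Step 3 [NS]: N:empty,E:wait,S:empty,W:wait | queues: N=0 E=1 S=0 W=1
Step 4 [NS]: N:empty,E:wait,S:empty,W:wait | queues: N=0 E=1 S=0 W=1

N: empty
E: 4
S: empty
W: 5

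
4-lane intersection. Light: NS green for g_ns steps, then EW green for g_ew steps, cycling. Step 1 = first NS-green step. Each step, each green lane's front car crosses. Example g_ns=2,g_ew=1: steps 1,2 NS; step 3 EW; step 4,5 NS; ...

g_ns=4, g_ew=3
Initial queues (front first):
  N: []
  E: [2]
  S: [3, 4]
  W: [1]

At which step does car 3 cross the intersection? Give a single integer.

Step 1 [NS]: N:empty,E:wait,S:car3-GO,W:wait | queues: N=0 E=1 S=1 W=1
Step 2 [NS]: N:empty,E:wait,S:car4-GO,W:wait | queues: N=0 E=1 S=0 W=1
Step 3 [NS]: N:empty,E:wait,S:empty,W:wait | queues: N=0 E=1 S=0 W=1
Step 4 [NS]: N:empty,E:wait,S:empty,W:wait | queues: N=0 E=1 S=0 W=1
Step 5 [EW]: N:wait,E:car2-GO,S:wait,W:car1-GO | queues: N=0 E=0 S=0 W=0
Car 3 crosses at step 1

1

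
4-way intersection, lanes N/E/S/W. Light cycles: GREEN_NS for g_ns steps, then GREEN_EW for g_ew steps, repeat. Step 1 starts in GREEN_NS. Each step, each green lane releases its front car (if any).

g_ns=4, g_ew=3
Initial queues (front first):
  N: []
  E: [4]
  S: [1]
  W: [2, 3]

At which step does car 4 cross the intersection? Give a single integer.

Step 1 [NS]: N:empty,E:wait,S:car1-GO,W:wait | queues: N=0 E=1 S=0 W=2
Step 2 [NS]: N:empty,E:wait,S:empty,W:wait | queues: N=0 E=1 S=0 W=2
Step 3 [NS]: N:empty,E:wait,S:empty,W:wait | queues: N=0 E=1 S=0 W=2
Step 4 [NS]: N:empty,E:wait,S:empty,W:wait | queues: N=0 E=1 S=0 W=2
Step 5 [EW]: N:wait,E:car4-GO,S:wait,W:car2-GO | queues: N=0 E=0 S=0 W=1
Step 6 [EW]: N:wait,E:empty,S:wait,W:car3-GO | queues: N=0 E=0 S=0 W=0
Car 4 crosses at step 5

5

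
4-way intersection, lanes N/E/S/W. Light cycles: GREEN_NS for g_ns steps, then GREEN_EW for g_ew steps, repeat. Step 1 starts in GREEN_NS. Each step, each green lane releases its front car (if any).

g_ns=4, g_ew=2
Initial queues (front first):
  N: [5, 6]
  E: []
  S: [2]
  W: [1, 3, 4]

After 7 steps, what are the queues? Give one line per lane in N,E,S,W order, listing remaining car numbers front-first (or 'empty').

Step 1 [NS]: N:car5-GO,E:wait,S:car2-GO,W:wait | queues: N=1 E=0 S=0 W=3
Step 2 [NS]: N:car6-GO,E:wait,S:empty,W:wait | queues: N=0 E=0 S=0 W=3
Step 3 [NS]: N:empty,E:wait,S:empty,W:wait | queues: N=0 E=0 S=0 W=3
Step 4 [NS]: N:empty,E:wait,S:empty,W:wait | queues: N=0 E=0 S=0 W=3
Step 5 [EW]: N:wait,E:empty,S:wait,W:car1-GO | queues: N=0 E=0 S=0 W=2
Step 6 [EW]: N:wait,E:empty,S:wait,W:car3-GO | queues: N=0 E=0 S=0 W=1
Step 7 [NS]: N:empty,E:wait,S:empty,W:wait | queues: N=0 E=0 S=0 W=1

N: empty
E: empty
S: empty
W: 4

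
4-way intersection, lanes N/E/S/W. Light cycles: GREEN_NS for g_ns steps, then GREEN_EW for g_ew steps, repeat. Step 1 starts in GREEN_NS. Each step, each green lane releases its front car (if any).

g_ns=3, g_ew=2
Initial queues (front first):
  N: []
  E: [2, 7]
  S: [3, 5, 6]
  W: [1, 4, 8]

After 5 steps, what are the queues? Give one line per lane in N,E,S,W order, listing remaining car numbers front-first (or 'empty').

Step 1 [NS]: N:empty,E:wait,S:car3-GO,W:wait | queues: N=0 E=2 S=2 W=3
Step 2 [NS]: N:empty,E:wait,S:car5-GO,W:wait | queues: N=0 E=2 S=1 W=3
Step 3 [NS]: N:empty,E:wait,S:car6-GO,W:wait | queues: N=0 E=2 S=0 W=3
Step 4 [EW]: N:wait,E:car2-GO,S:wait,W:car1-GO | queues: N=0 E=1 S=0 W=2
Step 5 [EW]: N:wait,E:car7-GO,S:wait,W:car4-GO | queues: N=0 E=0 S=0 W=1

N: empty
E: empty
S: empty
W: 8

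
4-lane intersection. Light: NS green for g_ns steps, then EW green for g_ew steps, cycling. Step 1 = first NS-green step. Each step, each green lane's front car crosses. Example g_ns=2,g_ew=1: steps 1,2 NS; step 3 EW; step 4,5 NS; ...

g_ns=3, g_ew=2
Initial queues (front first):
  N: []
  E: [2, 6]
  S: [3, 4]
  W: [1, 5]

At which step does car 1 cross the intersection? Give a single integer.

Step 1 [NS]: N:empty,E:wait,S:car3-GO,W:wait | queues: N=0 E=2 S=1 W=2
Step 2 [NS]: N:empty,E:wait,S:car4-GO,W:wait | queues: N=0 E=2 S=0 W=2
Step 3 [NS]: N:empty,E:wait,S:empty,W:wait | queues: N=0 E=2 S=0 W=2
Step 4 [EW]: N:wait,E:car2-GO,S:wait,W:car1-GO | queues: N=0 E=1 S=0 W=1
Step 5 [EW]: N:wait,E:car6-GO,S:wait,W:car5-GO | queues: N=0 E=0 S=0 W=0
Car 1 crosses at step 4

4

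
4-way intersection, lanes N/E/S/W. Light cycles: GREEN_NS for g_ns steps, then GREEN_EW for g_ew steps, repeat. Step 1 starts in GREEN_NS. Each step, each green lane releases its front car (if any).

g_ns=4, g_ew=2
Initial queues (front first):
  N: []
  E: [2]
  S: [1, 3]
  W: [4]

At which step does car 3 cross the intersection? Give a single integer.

Step 1 [NS]: N:empty,E:wait,S:car1-GO,W:wait | queues: N=0 E=1 S=1 W=1
Step 2 [NS]: N:empty,E:wait,S:car3-GO,W:wait | queues: N=0 E=1 S=0 W=1
Step 3 [NS]: N:empty,E:wait,S:empty,W:wait | queues: N=0 E=1 S=0 W=1
Step 4 [NS]: N:empty,E:wait,S:empty,W:wait | queues: N=0 E=1 S=0 W=1
Step 5 [EW]: N:wait,E:car2-GO,S:wait,W:car4-GO | queues: N=0 E=0 S=0 W=0
Car 3 crosses at step 2

2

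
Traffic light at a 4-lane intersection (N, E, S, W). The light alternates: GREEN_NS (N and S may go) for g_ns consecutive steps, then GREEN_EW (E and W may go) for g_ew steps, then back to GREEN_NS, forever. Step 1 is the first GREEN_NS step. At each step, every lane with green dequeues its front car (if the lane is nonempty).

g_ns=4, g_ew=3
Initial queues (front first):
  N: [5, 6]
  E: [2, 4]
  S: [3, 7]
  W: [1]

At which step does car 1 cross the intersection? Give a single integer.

Step 1 [NS]: N:car5-GO,E:wait,S:car3-GO,W:wait | queues: N=1 E=2 S=1 W=1
Step 2 [NS]: N:car6-GO,E:wait,S:car7-GO,W:wait | queues: N=0 E=2 S=0 W=1
Step 3 [NS]: N:empty,E:wait,S:empty,W:wait | queues: N=0 E=2 S=0 W=1
Step 4 [NS]: N:empty,E:wait,S:empty,W:wait | queues: N=0 E=2 S=0 W=1
Step 5 [EW]: N:wait,E:car2-GO,S:wait,W:car1-GO | queues: N=0 E=1 S=0 W=0
Step 6 [EW]: N:wait,E:car4-GO,S:wait,W:empty | queues: N=0 E=0 S=0 W=0
Car 1 crosses at step 5

5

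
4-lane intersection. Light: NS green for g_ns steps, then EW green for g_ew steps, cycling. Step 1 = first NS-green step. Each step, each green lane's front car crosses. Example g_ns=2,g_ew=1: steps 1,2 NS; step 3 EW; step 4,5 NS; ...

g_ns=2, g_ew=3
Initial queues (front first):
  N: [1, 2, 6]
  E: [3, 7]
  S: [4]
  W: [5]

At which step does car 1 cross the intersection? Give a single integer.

Step 1 [NS]: N:car1-GO,E:wait,S:car4-GO,W:wait | queues: N=2 E=2 S=0 W=1
Step 2 [NS]: N:car2-GO,E:wait,S:empty,W:wait | queues: N=1 E=2 S=0 W=1
Step 3 [EW]: N:wait,E:car3-GO,S:wait,W:car5-GO | queues: N=1 E=1 S=0 W=0
Step 4 [EW]: N:wait,E:car7-GO,S:wait,W:empty | queues: N=1 E=0 S=0 W=0
Step 5 [EW]: N:wait,E:empty,S:wait,W:empty | queues: N=1 E=0 S=0 W=0
Step 6 [NS]: N:car6-GO,E:wait,S:empty,W:wait | queues: N=0 E=0 S=0 W=0
Car 1 crosses at step 1

1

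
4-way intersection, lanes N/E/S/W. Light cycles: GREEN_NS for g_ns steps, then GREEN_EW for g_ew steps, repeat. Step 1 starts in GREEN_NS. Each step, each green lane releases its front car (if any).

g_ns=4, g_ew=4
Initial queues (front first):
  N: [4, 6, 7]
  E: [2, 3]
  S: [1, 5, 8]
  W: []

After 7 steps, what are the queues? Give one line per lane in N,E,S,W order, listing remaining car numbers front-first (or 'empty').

Step 1 [NS]: N:car4-GO,E:wait,S:car1-GO,W:wait | queues: N=2 E=2 S=2 W=0
Step 2 [NS]: N:car6-GO,E:wait,S:car5-GO,W:wait | queues: N=1 E=2 S=1 W=0
Step 3 [NS]: N:car7-GO,E:wait,S:car8-GO,W:wait | queues: N=0 E=2 S=0 W=0
Step 4 [NS]: N:empty,E:wait,S:empty,W:wait | queues: N=0 E=2 S=0 W=0
Step 5 [EW]: N:wait,E:car2-GO,S:wait,W:empty | queues: N=0 E=1 S=0 W=0
Step 6 [EW]: N:wait,E:car3-GO,S:wait,W:empty | queues: N=0 E=0 S=0 W=0

N: empty
E: empty
S: empty
W: empty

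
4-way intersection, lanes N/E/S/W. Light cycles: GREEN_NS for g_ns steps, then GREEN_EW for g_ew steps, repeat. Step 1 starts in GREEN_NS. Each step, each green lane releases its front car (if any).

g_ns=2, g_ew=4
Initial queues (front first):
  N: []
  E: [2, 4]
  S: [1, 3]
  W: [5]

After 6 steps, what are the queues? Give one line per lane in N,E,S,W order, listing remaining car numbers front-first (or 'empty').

Step 1 [NS]: N:empty,E:wait,S:car1-GO,W:wait | queues: N=0 E=2 S=1 W=1
Step 2 [NS]: N:empty,E:wait,S:car3-GO,W:wait | queues: N=0 E=2 S=0 W=1
Step 3 [EW]: N:wait,E:car2-GO,S:wait,W:car5-GO | queues: N=0 E=1 S=0 W=0
Step 4 [EW]: N:wait,E:car4-GO,S:wait,W:empty | queues: N=0 E=0 S=0 W=0

N: empty
E: empty
S: empty
W: empty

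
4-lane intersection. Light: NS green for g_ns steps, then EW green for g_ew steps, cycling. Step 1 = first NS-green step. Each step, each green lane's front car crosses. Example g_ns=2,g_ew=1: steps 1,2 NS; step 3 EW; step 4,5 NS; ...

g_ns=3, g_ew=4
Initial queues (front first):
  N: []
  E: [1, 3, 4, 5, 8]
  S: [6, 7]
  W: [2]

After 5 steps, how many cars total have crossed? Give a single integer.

Answer: 5

Derivation:
Step 1 [NS]: N:empty,E:wait,S:car6-GO,W:wait | queues: N=0 E=5 S=1 W=1
Step 2 [NS]: N:empty,E:wait,S:car7-GO,W:wait | queues: N=0 E=5 S=0 W=1
Step 3 [NS]: N:empty,E:wait,S:empty,W:wait | queues: N=0 E=5 S=0 W=1
Step 4 [EW]: N:wait,E:car1-GO,S:wait,W:car2-GO | queues: N=0 E=4 S=0 W=0
Step 5 [EW]: N:wait,E:car3-GO,S:wait,W:empty | queues: N=0 E=3 S=0 W=0
Cars crossed by step 5: 5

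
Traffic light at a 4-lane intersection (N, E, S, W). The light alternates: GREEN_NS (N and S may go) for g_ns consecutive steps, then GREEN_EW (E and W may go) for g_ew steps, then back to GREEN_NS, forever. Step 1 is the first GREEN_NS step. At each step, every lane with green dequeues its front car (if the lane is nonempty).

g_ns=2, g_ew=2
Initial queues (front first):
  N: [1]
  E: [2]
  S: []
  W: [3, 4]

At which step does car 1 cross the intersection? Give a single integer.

Step 1 [NS]: N:car1-GO,E:wait,S:empty,W:wait | queues: N=0 E=1 S=0 W=2
Step 2 [NS]: N:empty,E:wait,S:empty,W:wait | queues: N=0 E=1 S=0 W=2
Step 3 [EW]: N:wait,E:car2-GO,S:wait,W:car3-GO | queues: N=0 E=0 S=0 W=1
Step 4 [EW]: N:wait,E:empty,S:wait,W:car4-GO | queues: N=0 E=0 S=0 W=0
Car 1 crosses at step 1

1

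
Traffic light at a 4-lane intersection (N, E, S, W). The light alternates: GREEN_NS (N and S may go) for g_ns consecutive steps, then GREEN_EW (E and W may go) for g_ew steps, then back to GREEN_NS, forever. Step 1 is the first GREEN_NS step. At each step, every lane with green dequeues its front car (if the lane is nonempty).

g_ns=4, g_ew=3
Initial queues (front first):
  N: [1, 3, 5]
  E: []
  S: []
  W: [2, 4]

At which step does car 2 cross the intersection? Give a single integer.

Step 1 [NS]: N:car1-GO,E:wait,S:empty,W:wait | queues: N=2 E=0 S=0 W=2
Step 2 [NS]: N:car3-GO,E:wait,S:empty,W:wait | queues: N=1 E=0 S=0 W=2
Step 3 [NS]: N:car5-GO,E:wait,S:empty,W:wait | queues: N=0 E=0 S=0 W=2
Step 4 [NS]: N:empty,E:wait,S:empty,W:wait | queues: N=0 E=0 S=0 W=2
Step 5 [EW]: N:wait,E:empty,S:wait,W:car2-GO | queues: N=0 E=0 S=0 W=1
Step 6 [EW]: N:wait,E:empty,S:wait,W:car4-GO | queues: N=0 E=0 S=0 W=0
Car 2 crosses at step 5

5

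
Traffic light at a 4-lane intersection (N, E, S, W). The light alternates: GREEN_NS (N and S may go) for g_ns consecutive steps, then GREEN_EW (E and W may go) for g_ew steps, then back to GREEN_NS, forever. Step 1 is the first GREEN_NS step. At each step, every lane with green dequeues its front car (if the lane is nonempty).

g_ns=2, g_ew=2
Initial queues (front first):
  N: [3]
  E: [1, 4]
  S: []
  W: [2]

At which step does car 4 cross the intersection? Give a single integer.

Step 1 [NS]: N:car3-GO,E:wait,S:empty,W:wait | queues: N=0 E=2 S=0 W=1
Step 2 [NS]: N:empty,E:wait,S:empty,W:wait | queues: N=0 E=2 S=0 W=1
Step 3 [EW]: N:wait,E:car1-GO,S:wait,W:car2-GO | queues: N=0 E=1 S=0 W=0
Step 4 [EW]: N:wait,E:car4-GO,S:wait,W:empty | queues: N=0 E=0 S=0 W=0
Car 4 crosses at step 4

4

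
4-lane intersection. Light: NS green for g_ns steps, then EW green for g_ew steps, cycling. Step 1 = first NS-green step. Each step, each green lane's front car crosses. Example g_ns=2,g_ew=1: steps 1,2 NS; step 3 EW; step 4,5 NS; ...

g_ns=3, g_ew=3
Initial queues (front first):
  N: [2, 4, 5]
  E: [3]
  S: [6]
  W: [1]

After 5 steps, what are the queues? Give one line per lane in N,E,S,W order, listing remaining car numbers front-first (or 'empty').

Step 1 [NS]: N:car2-GO,E:wait,S:car6-GO,W:wait | queues: N=2 E=1 S=0 W=1
Step 2 [NS]: N:car4-GO,E:wait,S:empty,W:wait | queues: N=1 E=1 S=0 W=1
Step 3 [NS]: N:car5-GO,E:wait,S:empty,W:wait | queues: N=0 E=1 S=0 W=1
Step 4 [EW]: N:wait,E:car3-GO,S:wait,W:car1-GO | queues: N=0 E=0 S=0 W=0

N: empty
E: empty
S: empty
W: empty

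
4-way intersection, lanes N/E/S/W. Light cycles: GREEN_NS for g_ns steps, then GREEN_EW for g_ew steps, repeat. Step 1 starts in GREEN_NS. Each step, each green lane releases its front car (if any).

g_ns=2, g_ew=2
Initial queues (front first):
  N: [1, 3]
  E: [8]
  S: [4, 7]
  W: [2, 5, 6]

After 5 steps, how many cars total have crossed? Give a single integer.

Answer: 7

Derivation:
Step 1 [NS]: N:car1-GO,E:wait,S:car4-GO,W:wait | queues: N=1 E=1 S=1 W=3
Step 2 [NS]: N:car3-GO,E:wait,S:car7-GO,W:wait | queues: N=0 E=1 S=0 W=3
Step 3 [EW]: N:wait,E:car8-GO,S:wait,W:car2-GO | queues: N=0 E=0 S=0 W=2
Step 4 [EW]: N:wait,E:empty,S:wait,W:car5-GO | queues: N=0 E=0 S=0 W=1
Step 5 [NS]: N:empty,E:wait,S:empty,W:wait | queues: N=0 E=0 S=0 W=1
Cars crossed by step 5: 7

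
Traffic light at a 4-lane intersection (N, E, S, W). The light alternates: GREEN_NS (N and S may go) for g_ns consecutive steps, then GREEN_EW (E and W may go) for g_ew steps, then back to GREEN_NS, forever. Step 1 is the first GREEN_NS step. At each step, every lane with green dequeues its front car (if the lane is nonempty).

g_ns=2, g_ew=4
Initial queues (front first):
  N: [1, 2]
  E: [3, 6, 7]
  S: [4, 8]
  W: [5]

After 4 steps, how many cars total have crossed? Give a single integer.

Answer: 7

Derivation:
Step 1 [NS]: N:car1-GO,E:wait,S:car4-GO,W:wait | queues: N=1 E=3 S=1 W=1
Step 2 [NS]: N:car2-GO,E:wait,S:car8-GO,W:wait | queues: N=0 E=3 S=0 W=1
Step 3 [EW]: N:wait,E:car3-GO,S:wait,W:car5-GO | queues: N=0 E=2 S=0 W=0
Step 4 [EW]: N:wait,E:car6-GO,S:wait,W:empty | queues: N=0 E=1 S=0 W=0
Cars crossed by step 4: 7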